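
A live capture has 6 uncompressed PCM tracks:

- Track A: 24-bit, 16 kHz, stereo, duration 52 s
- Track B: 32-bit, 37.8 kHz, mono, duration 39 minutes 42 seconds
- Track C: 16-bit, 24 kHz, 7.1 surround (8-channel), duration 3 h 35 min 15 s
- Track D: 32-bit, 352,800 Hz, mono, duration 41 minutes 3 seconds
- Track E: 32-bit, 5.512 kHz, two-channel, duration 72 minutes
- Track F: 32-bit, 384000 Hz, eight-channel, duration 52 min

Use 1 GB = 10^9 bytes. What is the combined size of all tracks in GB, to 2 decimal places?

47.33 GB

Track A: 16,000 × 52 × 3 × 2 = 4,992,000 bytes.
Track B: 39 minutes 42 seconds = 2,382 s; 37,800 × 2,382 × 4 × 1 = 360,158,400 bytes.
Track C: 3 h 35 min 15 s = 12,915 s; 24,000 × 12,915 × 2 × 8 = 4,959,360,000 bytes.
Track D: 41 minutes 3 seconds = 2,463 s; 352,800 × 2,463 × 4 × 1 = 3,475,785,600 bytes.
Track E: 72 minutes = 4,320 s; 5,512 × 4,320 × 4 × 2 = 190,494,720 bytes.
Track F: 52 min = 3,120 s; 384,000 × 3,120 × 4 × 8 = 38,338,560,000 bytes.
Total = 47,329,350,720 bytes = 47.33 GB.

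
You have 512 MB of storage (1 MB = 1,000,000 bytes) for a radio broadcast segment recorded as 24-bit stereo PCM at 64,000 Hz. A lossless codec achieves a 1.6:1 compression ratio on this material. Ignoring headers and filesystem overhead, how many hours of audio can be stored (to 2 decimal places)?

Uncompressed byte rate = 64,000 × 3 × 2 = 384,000 bytes/s.
After 1.6:1 compression, effective rate ≈ 240000 bytes/s.
Capacity = 512 × 1,000,000 = 512,000,000 bytes.
512,000,000 / effective rate ≈ 2133.33 s → 0.59 hours.

0.59 hours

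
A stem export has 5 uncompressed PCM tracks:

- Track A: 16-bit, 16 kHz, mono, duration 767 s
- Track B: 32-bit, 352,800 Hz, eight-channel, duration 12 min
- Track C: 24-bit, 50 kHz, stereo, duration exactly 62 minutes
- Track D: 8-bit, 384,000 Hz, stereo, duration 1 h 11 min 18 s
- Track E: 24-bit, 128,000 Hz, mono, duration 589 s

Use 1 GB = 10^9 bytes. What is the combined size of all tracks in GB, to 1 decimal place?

12.8 GB

Track A: 16,000 × 767 × 2 × 1 = 24,544,000 bytes.
Track B: 12 min = 720 s; 352,800 × 720 × 4 × 8 = 8,128,512,000 bytes.
Track C: exactly 62 minutes = 3,720 s; 50,000 × 3,720 × 3 × 2 = 1,116,000,000 bytes.
Track D: 1 h 11 min 18 s = 4,278 s; 384,000 × 4,278 × 1 × 2 = 3,285,504,000 bytes.
Track E: 128,000 × 589 × 3 × 1 = 226,176,000 bytes.
Total = 12,780,736,000 bytes = 12.8 GB.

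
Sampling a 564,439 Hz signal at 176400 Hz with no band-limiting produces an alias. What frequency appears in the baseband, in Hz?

Nyquist = 176,400/2 = 88,200 Hz; 564,439 Hz exceeds it.
Alias = |564,439 − 3×176,400| = |564,439 − 529,200| = 35,239 Hz.

35,239 Hz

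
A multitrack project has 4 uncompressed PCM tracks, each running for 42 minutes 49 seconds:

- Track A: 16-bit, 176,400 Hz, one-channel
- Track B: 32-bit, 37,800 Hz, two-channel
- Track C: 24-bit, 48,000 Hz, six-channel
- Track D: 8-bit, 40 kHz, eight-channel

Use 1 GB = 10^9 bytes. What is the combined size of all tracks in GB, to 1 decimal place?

42 minutes 49 seconds = 2,569 s.
Track A: 176,400 × 2,569 × 2 × 1 = 906,343,200 bytes.
Track B: 37,800 × 2,569 × 4 × 2 = 776,865,600 bytes.
Track C: 48,000 × 2,569 × 3 × 6 = 2,219,616,000 bytes.
Track D: 40,000 × 2,569 × 1 × 8 = 822,080,000 bytes.
Total = 4,724,904,800 bytes = 4.7 GB.

4.7 GB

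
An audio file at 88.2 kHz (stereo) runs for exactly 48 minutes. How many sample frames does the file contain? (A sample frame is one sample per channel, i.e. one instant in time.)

254,016,000 sample frames

exactly 48 minutes = 2,880 s.
88,200 samples/s × 2,880 s = 254,016,000 frames.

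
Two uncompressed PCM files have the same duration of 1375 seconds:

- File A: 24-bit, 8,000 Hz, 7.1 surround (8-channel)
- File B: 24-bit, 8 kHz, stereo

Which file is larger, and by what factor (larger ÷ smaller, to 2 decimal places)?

File A, by a factor of 4.00

File A: 8,000 × 3 × 8 = 192,000 bytes/s.
File B: 8,000 × 3 × 2 = 48,000 bytes/s.
File A is larger; ratio = 264,000,000 / 66,000,000 = 4.00.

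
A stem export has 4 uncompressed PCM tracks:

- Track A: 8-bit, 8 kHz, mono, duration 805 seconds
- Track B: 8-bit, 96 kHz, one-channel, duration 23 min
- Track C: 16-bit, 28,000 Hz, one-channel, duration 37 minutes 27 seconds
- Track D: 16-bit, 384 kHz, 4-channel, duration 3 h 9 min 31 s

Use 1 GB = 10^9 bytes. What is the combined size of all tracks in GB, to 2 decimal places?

35.20 GB

Track A: 8,000 × 805 × 1 × 1 = 6,440,000 bytes.
Track B: 23 min = 1,380 s; 96,000 × 1,380 × 1 × 1 = 132,480,000 bytes.
Track C: 37 minutes 27 seconds = 2,247 s; 28,000 × 2,247 × 2 × 1 = 125,832,000 bytes.
Track D: 3 h 9 min 31 s = 11,371 s; 384,000 × 11,371 × 2 × 4 = 34,931,712,000 bytes.
Total = 35,196,464,000 bytes = 35.20 GB.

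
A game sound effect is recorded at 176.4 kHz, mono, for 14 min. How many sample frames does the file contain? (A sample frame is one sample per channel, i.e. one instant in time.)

14 min = 840 s.
176,400 samples/s × 840 s = 148,176,000 frames.

148,176,000 sample frames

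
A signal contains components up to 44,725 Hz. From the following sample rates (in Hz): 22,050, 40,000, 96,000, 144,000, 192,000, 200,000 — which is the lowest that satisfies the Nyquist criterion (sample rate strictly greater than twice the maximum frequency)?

Need sample rate > 2 × 44,725 = 89,450 Hz.
Lowest listed rate above 89,450 Hz is 96,000 Hz.

96,000 Hz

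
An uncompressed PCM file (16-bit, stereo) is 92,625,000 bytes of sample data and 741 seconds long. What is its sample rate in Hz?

31,250 Hz

Bytes = sample_rate × seconds × bytes_per_sample × channels.
sample_rate = 92,625,000 / (741 × 2 × 2) = 92,625,000 / 2,964 = 31,250 Hz.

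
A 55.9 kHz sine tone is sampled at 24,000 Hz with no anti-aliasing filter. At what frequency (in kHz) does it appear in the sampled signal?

Nyquist = 24,000/2 = 12,000 Hz; 55,900 Hz exceeds it.
Alias = |55,900 − 2×24,000| = |55,900 − 48,000| = 7,900 Hz = 7.9 kHz.

7.9 kHz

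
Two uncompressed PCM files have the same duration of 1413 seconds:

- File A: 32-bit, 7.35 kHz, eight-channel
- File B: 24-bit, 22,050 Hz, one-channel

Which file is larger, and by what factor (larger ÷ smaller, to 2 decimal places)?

File A, by a factor of 3.56

File A: 7,350 × 4 × 8 = 235,200 bytes/s.
File B: 22,050 × 3 × 1 = 66,150 bytes/s.
File A is larger; ratio = 332,337,600 / 93,469,950 = 3.56.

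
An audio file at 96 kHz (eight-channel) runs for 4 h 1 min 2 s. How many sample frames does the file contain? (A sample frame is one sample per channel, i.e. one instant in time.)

4 h 1 min 2 s = 14,462 s.
96,000 samples/s × 14,462 s = 1,388,352,000 frames.

1,388,352,000 sample frames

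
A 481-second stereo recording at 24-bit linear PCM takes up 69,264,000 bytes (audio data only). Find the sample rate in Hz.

Bytes = sample_rate × seconds × bytes_per_sample × channels.
sample_rate = 69,264,000 / (481 × 3 × 2) = 69,264,000 / 2,886 = 24,000 Hz.

24,000 Hz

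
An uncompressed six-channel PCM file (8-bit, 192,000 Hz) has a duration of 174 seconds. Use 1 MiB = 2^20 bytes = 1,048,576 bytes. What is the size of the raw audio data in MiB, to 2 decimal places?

191.16 MiB

Bytes = 192,000 samples/s × 174 s × 1 bytes/sample × 6 ch = 200,448,000 bytes.
200,448,000 / 1,048,576 = 191.16 MiB.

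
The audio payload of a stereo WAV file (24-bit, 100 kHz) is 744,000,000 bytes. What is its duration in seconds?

Byte rate = 100,000 × 3 × 2 = 600,000 bytes/s.
Duration = 744,000,000 / 600,000 = 1,240 s.

1,240 seconds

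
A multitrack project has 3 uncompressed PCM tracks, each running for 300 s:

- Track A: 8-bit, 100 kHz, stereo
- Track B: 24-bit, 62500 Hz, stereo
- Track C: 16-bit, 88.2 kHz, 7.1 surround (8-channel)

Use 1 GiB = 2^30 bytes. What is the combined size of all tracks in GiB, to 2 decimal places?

0.55 GiB

Track A: 100,000 × 300 × 1 × 2 = 60,000,000 bytes.
Track B: 62,500 × 300 × 3 × 2 = 112,500,000 bytes.
Track C: 88,200 × 300 × 2 × 8 = 423,360,000 bytes.
Total = 595,860,000 bytes = 0.55 GiB.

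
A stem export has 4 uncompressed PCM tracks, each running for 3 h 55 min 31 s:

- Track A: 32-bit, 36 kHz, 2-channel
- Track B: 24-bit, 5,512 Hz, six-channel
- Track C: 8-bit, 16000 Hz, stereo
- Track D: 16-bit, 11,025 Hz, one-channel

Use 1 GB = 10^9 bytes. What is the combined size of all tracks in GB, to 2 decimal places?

6.24 GB

3 h 55 min 31 s = 14,131 s.
Track A: 36,000 × 14,131 × 4 × 2 = 4,069,728,000 bytes.
Track B: 5,512 × 14,131 × 3 × 6 = 1,402,021,296 bytes.
Track C: 16,000 × 14,131 × 1 × 2 = 452,192,000 bytes.
Track D: 11,025 × 14,131 × 2 × 1 = 311,588,550 bytes.
Total = 6,235,529,846 bytes = 6.24 GB.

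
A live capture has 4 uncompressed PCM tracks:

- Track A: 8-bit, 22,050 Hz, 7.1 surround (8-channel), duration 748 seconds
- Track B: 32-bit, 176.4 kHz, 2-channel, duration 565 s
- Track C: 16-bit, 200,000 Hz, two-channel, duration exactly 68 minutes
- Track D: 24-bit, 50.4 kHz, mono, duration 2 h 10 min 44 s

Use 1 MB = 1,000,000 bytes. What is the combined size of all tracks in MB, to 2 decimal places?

5379.29 MB

Track A: 22,050 × 748 × 1 × 8 = 131,947,200 bytes.
Track B: 176,400 × 565 × 4 × 2 = 797,328,000 bytes.
Track C: exactly 68 minutes = 4,080 s; 200,000 × 4,080 × 2 × 2 = 3,264,000,000 bytes.
Track D: 2 h 10 min 44 s = 7,844 s; 50,400 × 7,844 × 3 × 1 = 1,186,012,800 bytes.
Total = 5,379,288,000 bytes = 5379.29 MB.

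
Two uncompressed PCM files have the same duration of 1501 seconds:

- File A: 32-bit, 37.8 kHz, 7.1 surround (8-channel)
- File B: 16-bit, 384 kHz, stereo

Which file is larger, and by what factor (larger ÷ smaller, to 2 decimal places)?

File A: 37,800 × 4 × 8 = 1,209,600 bytes/s.
File B: 384,000 × 2 × 2 = 1,536,000 bytes/s.
File B is larger; ratio = 2,305,536,000 / 1,815,609,600 = 1.27.

File B, by a factor of 1.27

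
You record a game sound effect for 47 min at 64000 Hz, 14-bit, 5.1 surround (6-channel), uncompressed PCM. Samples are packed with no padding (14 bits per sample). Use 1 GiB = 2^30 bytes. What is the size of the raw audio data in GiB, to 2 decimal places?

Duration = 47 min = 2,820 s.
Bits = 64,000 × 2,820 × 14 × 6 = 15,160,320,000 bits = 1,895,040,000 bytes.
1,895,040,000 / 1,073,741,824 = 1.76 GiB.

1.76 GiB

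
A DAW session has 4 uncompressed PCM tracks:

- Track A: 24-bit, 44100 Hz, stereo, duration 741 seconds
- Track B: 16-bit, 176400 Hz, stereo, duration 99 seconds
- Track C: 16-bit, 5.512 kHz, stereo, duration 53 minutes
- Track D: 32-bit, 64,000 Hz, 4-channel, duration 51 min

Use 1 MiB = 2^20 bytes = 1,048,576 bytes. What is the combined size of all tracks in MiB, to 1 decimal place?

3308.7 MiB

Track A: 44,100 × 741 × 3 × 2 = 196,068,600 bytes.
Track B: 176,400 × 99 × 2 × 2 = 69,854,400 bytes.
Track C: 53 minutes = 3,180 s; 5,512 × 3,180 × 2 × 2 = 70,112,640 bytes.
Track D: 51 min = 3,060 s; 64,000 × 3,060 × 4 × 4 = 3,133,440,000 bytes.
Total = 3,469,475,640 bytes = 3308.7 MiB.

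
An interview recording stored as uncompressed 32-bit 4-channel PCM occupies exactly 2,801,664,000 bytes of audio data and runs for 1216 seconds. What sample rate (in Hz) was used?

Bytes = sample_rate × seconds × bytes_per_sample × channels.
sample_rate = 2,801,664,000 / (1,216 × 4 × 4) = 2,801,664,000 / 19,456 = 144,000 Hz.

144,000 Hz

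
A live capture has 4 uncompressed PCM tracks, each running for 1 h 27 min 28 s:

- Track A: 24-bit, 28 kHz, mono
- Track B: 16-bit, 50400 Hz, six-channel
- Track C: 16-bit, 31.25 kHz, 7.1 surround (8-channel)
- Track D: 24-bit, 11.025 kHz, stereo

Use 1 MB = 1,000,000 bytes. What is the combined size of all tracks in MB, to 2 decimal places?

1 h 27 min 28 s = 5,248 s.
Track A: 28,000 × 5,248 × 3 × 1 = 440,832,000 bytes.
Track B: 50,400 × 5,248 × 2 × 6 = 3,173,990,400 bytes.
Track C: 31,250 × 5,248 × 2 × 8 = 2,624,000,000 bytes.
Track D: 11,025 × 5,248 × 3 × 2 = 347,155,200 bytes.
Total = 6,585,977,600 bytes = 6585.98 MB.

6585.98 MB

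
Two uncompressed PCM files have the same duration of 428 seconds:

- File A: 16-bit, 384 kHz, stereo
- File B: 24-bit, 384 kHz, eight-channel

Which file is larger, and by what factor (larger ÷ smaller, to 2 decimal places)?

File A: 384,000 × 2 × 2 = 1,536,000 bytes/s.
File B: 384,000 × 3 × 8 = 9,216,000 bytes/s.
File B is larger; ratio = 3,944,448,000 / 657,408,000 = 6.00.

File B, by a factor of 6.00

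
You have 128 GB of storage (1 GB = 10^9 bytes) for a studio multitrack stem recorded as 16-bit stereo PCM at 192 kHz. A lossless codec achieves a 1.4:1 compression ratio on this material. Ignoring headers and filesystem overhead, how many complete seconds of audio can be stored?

Uncompressed byte rate = 192,000 × 2 × 2 = 768,000 bytes/s.
After 1.4:1 compression, effective rate ≈ 548571.43 bytes/s.
Capacity = 128 × 1,000,000,000 = 128,000,000,000 bytes.
128,000,000,000 / effective rate ≈ 233333.33 s → 233,333 seconds.

233,333 seconds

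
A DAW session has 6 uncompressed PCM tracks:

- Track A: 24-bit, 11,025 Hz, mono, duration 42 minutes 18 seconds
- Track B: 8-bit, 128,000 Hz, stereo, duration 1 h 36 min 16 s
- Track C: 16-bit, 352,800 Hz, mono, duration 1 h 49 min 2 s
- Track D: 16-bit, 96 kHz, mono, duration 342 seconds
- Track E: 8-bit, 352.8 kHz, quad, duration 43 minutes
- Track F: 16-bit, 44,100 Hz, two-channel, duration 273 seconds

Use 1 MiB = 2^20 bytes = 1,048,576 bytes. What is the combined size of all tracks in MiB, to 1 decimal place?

9473.2 MiB

Track A: 42 minutes 18 seconds = 2,538 s; 11,025 × 2,538 × 3 × 1 = 83,944,350 bytes.
Track B: 1 h 36 min 16 s = 5,776 s; 128,000 × 5,776 × 1 × 2 = 1,478,656,000 bytes.
Track C: 1 h 49 min 2 s = 6,542 s; 352,800 × 6,542 × 2 × 1 = 4,616,035,200 bytes.
Track D: 96,000 × 342 × 2 × 1 = 65,664,000 bytes.
Track E: 43 minutes = 2,580 s; 352,800 × 2,580 × 1 × 4 = 3,640,896,000 bytes.
Track F: 44,100 × 273 × 2 × 2 = 48,157,200 bytes.
Total = 9,933,352,750 bytes = 9473.2 MiB.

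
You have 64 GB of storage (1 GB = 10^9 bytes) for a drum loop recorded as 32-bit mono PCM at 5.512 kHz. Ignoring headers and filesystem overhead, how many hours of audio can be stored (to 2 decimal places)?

Uncompressed byte rate = 5,512 × 4 × 1 = 22,048 bytes/s.
Capacity = 64 × 1,000,000,000 = 64,000,000,000 bytes.
64,000,000,000 / 22,048 ≈ 2902757.62 s → 806.32 hours.

806.32 hours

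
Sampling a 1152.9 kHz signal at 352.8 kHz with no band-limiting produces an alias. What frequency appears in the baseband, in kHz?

94.5 kHz

Nyquist = 352,800/2 = 176,400 Hz; 1,152,900 Hz exceeds it.
Alias = |1,152,900 − 3×352,800| = |1,152,900 − 1,058,400| = 94,500 Hz = 94.5 kHz.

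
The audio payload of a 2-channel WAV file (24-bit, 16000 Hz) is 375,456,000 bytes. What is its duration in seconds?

3,911 seconds

Byte rate = 16,000 × 3 × 2 = 96,000 bytes/s.
Duration = 375,456,000 / 96,000 = 3,911 s.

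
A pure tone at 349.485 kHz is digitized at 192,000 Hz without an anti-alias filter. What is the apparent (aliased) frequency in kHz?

Nyquist = 192,000/2 = 96,000 Hz; 349,485 Hz exceeds it.
Alias = |349,485 − 2×192,000| = |349,485 − 384,000| = 34,515 Hz = 34.515 kHz.

34.515 kHz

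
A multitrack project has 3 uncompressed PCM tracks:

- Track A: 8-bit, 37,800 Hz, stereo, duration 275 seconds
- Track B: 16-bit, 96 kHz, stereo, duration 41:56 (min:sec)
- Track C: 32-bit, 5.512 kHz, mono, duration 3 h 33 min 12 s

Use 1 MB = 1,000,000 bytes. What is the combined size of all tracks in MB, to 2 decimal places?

1268.97 MB

Track A: 37,800 × 275 × 1 × 2 = 20,790,000 bytes.
Track B: 41:56 (min:sec) = 2,516 s; 96,000 × 2,516 × 2 × 2 = 966,144,000 bytes.
Track C: 3 h 33 min 12 s = 12,792 s; 5,512 × 12,792 × 4 × 1 = 282,038,016 bytes.
Total = 1,268,972,016 bytes = 1268.97 MB.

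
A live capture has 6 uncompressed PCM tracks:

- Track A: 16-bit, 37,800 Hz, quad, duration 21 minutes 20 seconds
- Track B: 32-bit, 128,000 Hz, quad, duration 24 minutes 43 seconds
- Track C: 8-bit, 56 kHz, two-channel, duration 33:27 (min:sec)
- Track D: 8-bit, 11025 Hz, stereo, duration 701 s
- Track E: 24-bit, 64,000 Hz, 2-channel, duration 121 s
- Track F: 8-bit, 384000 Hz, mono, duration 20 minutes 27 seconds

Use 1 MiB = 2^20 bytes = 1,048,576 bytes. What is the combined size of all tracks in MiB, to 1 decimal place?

Track A: 21 minutes 20 seconds = 1,280 s; 37,800 × 1,280 × 2 × 4 = 387,072,000 bytes.
Track B: 24 minutes 43 seconds = 1,483 s; 128,000 × 1,483 × 4 × 4 = 3,037,184,000 bytes.
Track C: 33:27 (min:sec) = 2,007 s; 56,000 × 2,007 × 1 × 2 = 224,784,000 bytes.
Track D: 11,025 × 701 × 1 × 2 = 15,457,050 bytes.
Track E: 64,000 × 121 × 3 × 2 = 46,464,000 bytes.
Track F: 20 minutes 27 seconds = 1,227 s; 384,000 × 1,227 × 1 × 1 = 471,168,000 bytes.
Total = 4,182,129,050 bytes = 3988.4 MiB.

3988.4 MiB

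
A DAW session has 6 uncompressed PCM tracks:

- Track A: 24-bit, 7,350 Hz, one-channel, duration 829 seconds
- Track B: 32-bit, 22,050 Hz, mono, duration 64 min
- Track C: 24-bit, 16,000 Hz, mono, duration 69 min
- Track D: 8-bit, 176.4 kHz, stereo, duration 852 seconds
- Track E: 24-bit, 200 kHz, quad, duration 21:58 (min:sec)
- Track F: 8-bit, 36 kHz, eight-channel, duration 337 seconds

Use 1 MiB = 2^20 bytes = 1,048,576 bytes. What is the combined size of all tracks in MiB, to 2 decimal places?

3925.83 MiB

Track A: 7,350 × 829 × 3 × 1 = 18,279,450 bytes.
Track B: 64 min = 3,840 s; 22,050 × 3,840 × 4 × 1 = 338,688,000 bytes.
Track C: 69 min = 4,140 s; 16,000 × 4,140 × 3 × 1 = 198,720,000 bytes.
Track D: 176,400 × 852 × 1 × 2 = 300,585,600 bytes.
Track E: 21:58 (min:sec) = 1,318 s; 200,000 × 1,318 × 3 × 4 = 3,163,200,000 bytes.
Track F: 36,000 × 337 × 1 × 8 = 97,056,000 bytes.
Total = 4,116,529,050 bytes = 3925.83 MiB.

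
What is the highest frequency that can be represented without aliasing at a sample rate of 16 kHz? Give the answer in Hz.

8,000 Hz

Nyquist frequency = sample rate / 2 = 16,000 / 2 = 8,000 Hz.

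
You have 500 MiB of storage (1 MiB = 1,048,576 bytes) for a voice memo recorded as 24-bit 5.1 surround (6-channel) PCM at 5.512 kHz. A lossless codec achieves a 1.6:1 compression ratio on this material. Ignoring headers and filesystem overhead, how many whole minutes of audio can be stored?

Uncompressed byte rate = 5,512 × 3 × 6 = 99,216 bytes/s.
After 1.6:1 compression, effective rate ≈ 62010 bytes/s.
Capacity = 500 × 1,048,576 = 524,288,000 bytes.
524,288,000 / effective rate ≈ 8454.89 s → 140 minutes.

140 minutes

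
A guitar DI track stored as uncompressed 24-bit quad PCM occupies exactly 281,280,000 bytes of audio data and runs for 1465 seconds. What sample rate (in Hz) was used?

Bytes = sample_rate × seconds × bytes_per_sample × channels.
sample_rate = 281,280,000 / (1,465 × 3 × 4) = 281,280,000 / 17,580 = 16,000 Hz.

16,000 Hz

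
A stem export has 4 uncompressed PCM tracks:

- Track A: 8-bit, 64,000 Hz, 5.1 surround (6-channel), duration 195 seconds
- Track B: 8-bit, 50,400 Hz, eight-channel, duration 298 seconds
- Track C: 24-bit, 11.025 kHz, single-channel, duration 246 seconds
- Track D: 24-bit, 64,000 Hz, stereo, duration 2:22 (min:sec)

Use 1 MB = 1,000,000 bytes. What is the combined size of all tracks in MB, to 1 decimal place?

Track A: 64,000 × 195 × 1 × 6 = 74,880,000 bytes.
Track B: 50,400 × 298 × 1 × 8 = 120,153,600 bytes.
Track C: 11,025 × 246 × 3 × 1 = 8,136,450 bytes.
Track D: 2:22 (min:sec) = 142 s; 64,000 × 142 × 3 × 2 = 54,528,000 bytes.
Total = 257,698,050 bytes = 257.7 MB.

257.7 MB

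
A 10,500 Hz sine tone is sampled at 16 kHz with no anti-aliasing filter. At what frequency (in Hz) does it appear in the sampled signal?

Nyquist = 16,000/2 = 8,000 Hz; 10,500 Hz exceeds it.
Alias = |10,500 − 1×16,000| = |10,500 − 16,000| = 5,500 Hz.

5,500 Hz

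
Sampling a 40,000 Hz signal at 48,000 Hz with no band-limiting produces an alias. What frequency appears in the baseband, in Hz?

Nyquist = 48,000/2 = 24,000 Hz; 40,000 Hz exceeds it.
Alias = |40,000 − 1×48,000| = |40,000 − 48,000| = 8,000 Hz.

8,000 Hz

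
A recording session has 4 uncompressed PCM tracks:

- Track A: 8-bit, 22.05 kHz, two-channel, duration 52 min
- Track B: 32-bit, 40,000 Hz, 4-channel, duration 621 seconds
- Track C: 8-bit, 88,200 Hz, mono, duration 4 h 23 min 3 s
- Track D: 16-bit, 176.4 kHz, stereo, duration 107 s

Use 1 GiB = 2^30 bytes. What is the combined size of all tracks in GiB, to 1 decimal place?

Track A: 52 min = 3,120 s; 22,050 × 3,120 × 1 × 2 = 137,592,000 bytes.
Track B: 40,000 × 621 × 4 × 4 = 397,440,000 bytes.
Track C: 4 h 23 min 3 s = 15,783 s; 88,200 × 15,783 × 1 × 1 = 1,392,060,600 bytes.
Track D: 176,400 × 107 × 2 × 2 = 75,499,200 bytes.
Total = 2,002,591,800 bytes = 1.9 GiB.

1.9 GiB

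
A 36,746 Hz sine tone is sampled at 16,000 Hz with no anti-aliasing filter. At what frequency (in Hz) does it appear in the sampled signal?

Nyquist = 16,000/2 = 8,000 Hz; 36,746 Hz exceeds it.
Alias = |36,746 − 2×16,000| = |36,746 − 32,000| = 4,746 Hz.

4,746 Hz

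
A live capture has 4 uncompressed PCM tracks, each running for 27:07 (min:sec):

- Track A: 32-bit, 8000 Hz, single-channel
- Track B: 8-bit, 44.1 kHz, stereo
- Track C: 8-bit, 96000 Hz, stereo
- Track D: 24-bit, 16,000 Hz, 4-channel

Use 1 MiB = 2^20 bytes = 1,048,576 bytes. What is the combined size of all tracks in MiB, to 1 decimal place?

27:07 (min:sec) = 1,627 s.
Track A: 8,000 × 1,627 × 4 × 1 = 52,064,000 bytes.
Track B: 44,100 × 1,627 × 1 × 2 = 143,501,400 bytes.
Track C: 96,000 × 1,627 × 1 × 2 = 312,384,000 bytes.
Track D: 16,000 × 1,627 × 3 × 4 = 312,384,000 bytes.
Total = 820,333,400 bytes = 782.3 MiB.

782.3 MiB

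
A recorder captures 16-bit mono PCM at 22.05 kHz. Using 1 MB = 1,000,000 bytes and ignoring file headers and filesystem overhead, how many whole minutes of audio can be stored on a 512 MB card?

Uncompressed byte rate = 22,050 × 2 × 1 = 44,100 bytes/s.
Capacity = 512 × 1,000,000 = 512,000,000 bytes.
512,000,000 / 44,100 ≈ 11609.98 s → 193 minutes.

193 minutes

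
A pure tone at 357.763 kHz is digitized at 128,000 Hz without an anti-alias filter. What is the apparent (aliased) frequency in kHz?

26.237 kHz

Nyquist = 128,000/2 = 64,000 Hz; 357,763 Hz exceeds it.
Alias = |357,763 − 3×128,000| = |357,763 − 384,000| = 26,237 Hz = 26.237 kHz.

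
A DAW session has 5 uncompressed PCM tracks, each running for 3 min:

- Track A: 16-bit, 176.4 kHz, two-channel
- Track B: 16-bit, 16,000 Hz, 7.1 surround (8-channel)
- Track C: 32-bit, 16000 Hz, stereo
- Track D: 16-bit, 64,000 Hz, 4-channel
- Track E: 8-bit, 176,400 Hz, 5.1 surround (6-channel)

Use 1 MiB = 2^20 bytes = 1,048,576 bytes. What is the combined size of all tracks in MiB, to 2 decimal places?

3 min = 180 s.
Track A: 176,400 × 180 × 2 × 2 = 127,008,000 bytes.
Track B: 16,000 × 180 × 2 × 8 = 46,080,000 bytes.
Track C: 16,000 × 180 × 4 × 2 = 23,040,000 bytes.
Track D: 64,000 × 180 × 2 × 4 = 92,160,000 bytes.
Track E: 176,400 × 180 × 1 × 6 = 190,512,000 bytes.
Total = 478,800,000 bytes = 456.62 MiB.

456.62 MiB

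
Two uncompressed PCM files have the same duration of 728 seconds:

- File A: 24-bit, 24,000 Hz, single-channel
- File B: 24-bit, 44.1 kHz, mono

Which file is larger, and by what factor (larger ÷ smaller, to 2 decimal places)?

File A: 24,000 × 3 × 1 = 72,000 bytes/s.
File B: 44,100 × 3 × 1 = 132,300 bytes/s.
File B is larger; ratio = 96,314,400 / 52,416,000 = 1.84.

File B, by a factor of 1.84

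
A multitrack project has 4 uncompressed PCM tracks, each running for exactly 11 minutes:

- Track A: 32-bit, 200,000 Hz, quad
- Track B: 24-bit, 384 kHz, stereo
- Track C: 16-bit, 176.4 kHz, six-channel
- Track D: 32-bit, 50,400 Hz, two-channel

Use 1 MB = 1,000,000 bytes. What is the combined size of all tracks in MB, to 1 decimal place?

5295.8 MB

exactly 11 minutes = 660 s.
Track A: 200,000 × 660 × 4 × 4 = 2,112,000,000 bytes.
Track B: 384,000 × 660 × 3 × 2 = 1,520,640,000 bytes.
Track C: 176,400 × 660 × 2 × 6 = 1,397,088,000 bytes.
Track D: 50,400 × 660 × 4 × 2 = 266,112,000 bytes.
Total = 5,295,840,000 bytes = 5295.8 MB.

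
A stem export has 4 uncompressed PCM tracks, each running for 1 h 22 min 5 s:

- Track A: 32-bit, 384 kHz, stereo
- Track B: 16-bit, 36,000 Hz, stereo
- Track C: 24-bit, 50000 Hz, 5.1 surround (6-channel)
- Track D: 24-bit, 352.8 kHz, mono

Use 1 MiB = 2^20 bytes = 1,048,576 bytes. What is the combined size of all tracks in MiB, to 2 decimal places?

1 h 22 min 5 s = 4,925 s.
Track A: 384,000 × 4,925 × 4 × 2 = 15,129,600,000 bytes.
Track B: 36,000 × 4,925 × 2 × 2 = 709,200,000 bytes.
Track C: 50,000 × 4,925 × 3 × 6 = 4,432,500,000 bytes.
Track D: 352,800 × 4,925 × 3 × 1 = 5,212,620,000 bytes.
Total = 25,483,920,000 bytes = 24303.36 MiB.

24303.36 MiB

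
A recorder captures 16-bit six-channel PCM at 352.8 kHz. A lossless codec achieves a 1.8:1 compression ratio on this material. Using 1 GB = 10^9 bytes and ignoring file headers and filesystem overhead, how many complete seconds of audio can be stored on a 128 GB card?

Uncompressed byte rate = 352,800 × 2 × 6 = 4,233,600 bytes/s.
After 1.8:1 compression, effective rate ≈ 2352000 bytes/s.
Capacity = 128 × 1,000,000,000 = 128,000,000,000 bytes.
128,000,000,000 / effective rate ≈ 54421.77 s → 54,421 seconds.

54,421 seconds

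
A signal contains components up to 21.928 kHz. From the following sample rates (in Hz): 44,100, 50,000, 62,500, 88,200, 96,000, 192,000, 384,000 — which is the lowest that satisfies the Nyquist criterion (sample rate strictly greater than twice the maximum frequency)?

44,100 Hz

Need sample rate > 2 × 21,928 = 43,856 Hz.
Lowest listed rate above 43,856 Hz is 44,100 Hz.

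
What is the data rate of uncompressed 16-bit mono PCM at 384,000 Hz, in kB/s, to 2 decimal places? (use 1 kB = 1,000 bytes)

768.00 kB/s

Bit rate = 384,000 × 16 × 1 = 6,144,000 bits/s.
6,144,000 / 8 = 768,000 B/s = 768.00 kB/s.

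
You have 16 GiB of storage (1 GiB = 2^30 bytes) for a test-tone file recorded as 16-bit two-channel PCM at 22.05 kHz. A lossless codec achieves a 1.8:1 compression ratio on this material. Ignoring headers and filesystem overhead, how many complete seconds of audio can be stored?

Uncompressed byte rate = 22,050 × 2 × 2 = 88,200 bytes/s.
After 1.8:1 compression, effective rate ≈ 49000 bytes/s.
Capacity = 16 × 1,073,741,824 = 17,179,869,184 bytes.
17,179,869,184 / effective rate ≈ 350609.58 s → 350,609 seconds.

350,609 seconds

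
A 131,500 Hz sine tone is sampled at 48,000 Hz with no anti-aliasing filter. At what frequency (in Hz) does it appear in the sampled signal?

Nyquist = 48,000/2 = 24,000 Hz; 131,500 Hz exceeds it.
Alias = |131,500 − 3×48,000| = |131,500 − 144,000| = 12,500 Hz.

12,500 Hz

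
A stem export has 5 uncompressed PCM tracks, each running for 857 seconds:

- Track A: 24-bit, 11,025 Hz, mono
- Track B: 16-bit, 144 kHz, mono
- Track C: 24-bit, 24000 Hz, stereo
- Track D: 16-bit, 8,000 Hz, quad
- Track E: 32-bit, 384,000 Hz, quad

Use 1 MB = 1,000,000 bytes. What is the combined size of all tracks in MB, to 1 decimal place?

5718.8 MB

Track A: 11,025 × 857 × 3 × 1 = 28,345,275 bytes.
Track B: 144,000 × 857 × 2 × 1 = 246,816,000 bytes.
Track C: 24,000 × 857 × 3 × 2 = 123,408,000 bytes.
Track D: 8,000 × 857 × 2 × 4 = 54,848,000 bytes.
Track E: 384,000 × 857 × 4 × 4 = 5,265,408,000 bytes.
Total = 5,718,825,275 bytes = 5718.8 MB.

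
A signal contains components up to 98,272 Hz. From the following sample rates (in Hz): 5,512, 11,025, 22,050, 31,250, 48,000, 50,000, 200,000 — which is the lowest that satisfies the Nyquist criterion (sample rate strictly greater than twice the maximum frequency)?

200,000 Hz

Need sample rate > 2 × 98,272 = 196,544 Hz.
Lowest listed rate above 196,544 Hz is 200,000 Hz.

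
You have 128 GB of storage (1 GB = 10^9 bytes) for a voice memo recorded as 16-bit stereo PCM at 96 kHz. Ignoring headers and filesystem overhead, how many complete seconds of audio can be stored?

Uncompressed byte rate = 96,000 × 2 × 2 = 384,000 bytes/s.
Capacity = 128 × 1,000,000,000 = 128,000,000,000 bytes.
128,000,000,000 / 384,000 ≈ 333333.33 s → 333,333 seconds.

333,333 seconds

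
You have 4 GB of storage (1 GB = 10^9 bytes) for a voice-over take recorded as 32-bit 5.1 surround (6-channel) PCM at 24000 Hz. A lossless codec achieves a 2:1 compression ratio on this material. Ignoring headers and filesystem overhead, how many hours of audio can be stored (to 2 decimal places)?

Uncompressed byte rate = 24,000 × 4 × 6 = 576,000 bytes/s.
After 2:1 compression, effective rate ≈ 288000 bytes/s.
Capacity = 4 × 1,000,000,000 = 4,000,000,000 bytes.
4,000,000,000 / effective rate ≈ 13888.89 s → 3.86 hours.

3.86 hours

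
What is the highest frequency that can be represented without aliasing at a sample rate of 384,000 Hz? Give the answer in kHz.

192 kHz

Nyquist frequency = sample rate / 2 = 384,000 / 2 = 192 kHz.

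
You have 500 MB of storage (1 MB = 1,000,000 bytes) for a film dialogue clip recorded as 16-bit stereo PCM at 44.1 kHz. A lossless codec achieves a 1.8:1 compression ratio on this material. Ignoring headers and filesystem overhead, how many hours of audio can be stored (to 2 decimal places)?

1.42 hours

Uncompressed byte rate = 44,100 × 2 × 2 = 176,400 bytes/s.
After 1.8:1 compression, effective rate ≈ 98000 bytes/s.
Capacity = 500 × 1,000,000 = 500,000,000 bytes.
500,000,000 / effective rate ≈ 5102.04 s → 1.42 hours.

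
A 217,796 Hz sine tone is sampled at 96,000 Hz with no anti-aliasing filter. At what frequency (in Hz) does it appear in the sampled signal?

25,796 Hz

Nyquist = 96,000/2 = 48,000 Hz; 217,796 Hz exceeds it.
Alias = |217,796 − 2×96,000| = |217,796 − 192,000| = 25,796 Hz.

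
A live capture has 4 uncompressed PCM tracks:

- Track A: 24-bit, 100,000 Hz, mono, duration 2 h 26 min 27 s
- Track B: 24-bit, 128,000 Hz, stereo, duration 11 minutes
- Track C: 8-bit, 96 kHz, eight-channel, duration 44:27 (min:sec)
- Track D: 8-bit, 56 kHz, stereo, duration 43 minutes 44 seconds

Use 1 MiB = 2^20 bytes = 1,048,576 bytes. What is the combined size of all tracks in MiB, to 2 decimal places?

Track A: 2 h 26 min 27 s = 8,787 s; 100,000 × 8,787 × 3 × 1 = 2,636,100,000 bytes.
Track B: 11 minutes = 660 s; 128,000 × 660 × 3 × 2 = 506,880,000 bytes.
Track C: 44:27 (min:sec) = 2,667 s; 96,000 × 2,667 × 1 × 8 = 2,048,256,000 bytes.
Track D: 43 minutes 44 seconds = 2,624 s; 56,000 × 2,624 × 1 × 2 = 293,888,000 bytes.
Total = 5,485,124,000 bytes = 5231.02 MiB.

5231.02 MiB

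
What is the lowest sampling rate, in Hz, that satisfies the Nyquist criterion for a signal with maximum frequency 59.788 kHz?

119,576 Hz

Minimum sample rate = 2 × 59,788 Hz = 119,576 Hz.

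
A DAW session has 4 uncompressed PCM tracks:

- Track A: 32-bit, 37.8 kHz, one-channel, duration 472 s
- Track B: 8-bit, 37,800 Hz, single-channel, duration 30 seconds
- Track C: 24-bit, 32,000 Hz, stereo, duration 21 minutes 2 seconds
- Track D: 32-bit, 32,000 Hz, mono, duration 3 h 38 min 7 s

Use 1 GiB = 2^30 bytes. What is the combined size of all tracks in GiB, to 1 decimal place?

Track A: 37,800 × 472 × 4 × 1 = 71,366,400 bytes.
Track B: 37,800 × 30 × 1 × 1 = 1,134,000 bytes.
Track C: 21 minutes 2 seconds = 1,262 s; 32,000 × 1,262 × 3 × 2 = 242,304,000 bytes.
Track D: 3 h 38 min 7 s = 13,087 s; 32,000 × 13,087 × 4 × 1 = 1,675,136,000 bytes.
Total = 1,989,940,400 bytes = 1.9 GiB.

1.9 GiB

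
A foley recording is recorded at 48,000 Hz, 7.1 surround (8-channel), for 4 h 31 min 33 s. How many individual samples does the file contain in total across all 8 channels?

6,256,512,000 samples

4 h 31 min 33 s = 16,293 s.
48,000 × 16,293 s × 8 ch = 6,256,512,000 samples.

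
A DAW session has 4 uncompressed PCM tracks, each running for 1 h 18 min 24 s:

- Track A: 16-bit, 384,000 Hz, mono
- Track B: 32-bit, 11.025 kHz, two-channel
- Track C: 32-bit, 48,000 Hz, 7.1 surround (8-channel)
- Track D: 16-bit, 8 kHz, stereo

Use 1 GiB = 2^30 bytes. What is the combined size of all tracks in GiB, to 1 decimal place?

1 h 18 min 24 s = 4,704 s.
Track A: 384,000 × 4,704 × 2 × 1 = 3,612,672,000 bytes.
Track B: 11,025 × 4,704 × 4 × 2 = 414,892,800 bytes.
Track C: 48,000 × 4,704 × 4 × 8 = 7,225,344,000 bytes.
Track D: 8,000 × 4,704 × 2 × 2 = 150,528,000 bytes.
Total = 11,403,436,800 bytes = 10.6 GiB.

10.6 GiB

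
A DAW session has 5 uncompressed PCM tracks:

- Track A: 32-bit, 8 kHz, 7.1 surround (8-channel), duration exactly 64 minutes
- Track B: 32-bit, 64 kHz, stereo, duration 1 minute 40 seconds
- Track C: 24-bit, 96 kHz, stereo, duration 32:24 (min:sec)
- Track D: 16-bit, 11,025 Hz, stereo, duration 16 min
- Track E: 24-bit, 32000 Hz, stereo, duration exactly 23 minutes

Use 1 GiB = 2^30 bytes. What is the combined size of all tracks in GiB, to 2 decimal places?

2.29 GiB

Track A: exactly 64 minutes = 3,840 s; 8,000 × 3,840 × 4 × 8 = 983,040,000 bytes.
Track B: 1 minute 40 seconds = 100 s; 64,000 × 100 × 4 × 2 = 51,200,000 bytes.
Track C: 32:24 (min:sec) = 1,944 s; 96,000 × 1,944 × 3 × 2 = 1,119,744,000 bytes.
Track D: 16 min = 960 s; 11,025 × 960 × 2 × 2 = 42,336,000 bytes.
Track E: exactly 23 minutes = 1,380 s; 32,000 × 1,380 × 3 × 2 = 264,960,000 bytes.
Total = 2,461,280,000 bytes = 2.29 GiB.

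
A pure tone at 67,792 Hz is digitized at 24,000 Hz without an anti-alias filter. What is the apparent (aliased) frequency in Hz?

Nyquist = 24,000/2 = 12,000 Hz; 67,792 Hz exceeds it.
Alias = |67,792 − 3×24,000| = |67,792 − 72,000| = 4,208 Hz.

4,208 Hz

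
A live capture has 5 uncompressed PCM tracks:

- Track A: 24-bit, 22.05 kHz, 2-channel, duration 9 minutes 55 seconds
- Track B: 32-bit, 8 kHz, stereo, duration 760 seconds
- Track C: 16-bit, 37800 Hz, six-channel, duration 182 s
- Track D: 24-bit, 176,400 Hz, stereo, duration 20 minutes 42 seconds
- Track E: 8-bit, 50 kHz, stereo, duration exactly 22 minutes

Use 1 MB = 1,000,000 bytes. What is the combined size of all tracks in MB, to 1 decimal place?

Track A: 9 minutes 55 seconds = 595 s; 22,050 × 595 × 3 × 2 = 78,718,500 bytes.
Track B: 8,000 × 760 × 4 × 2 = 48,640,000 bytes.
Track C: 37,800 × 182 × 2 × 6 = 82,555,200 bytes.
Track D: 20 minutes 42 seconds = 1,242 s; 176,400 × 1,242 × 3 × 2 = 1,314,532,800 bytes.
Track E: exactly 22 minutes = 1,320 s; 50,000 × 1,320 × 1 × 2 = 132,000,000 bytes.
Total = 1,656,446,500 bytes = 1656.4 MB.

1656.4 MB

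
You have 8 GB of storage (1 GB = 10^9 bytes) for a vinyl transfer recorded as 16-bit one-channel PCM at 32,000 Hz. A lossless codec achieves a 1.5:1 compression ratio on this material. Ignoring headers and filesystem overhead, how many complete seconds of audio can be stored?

Uncompressed byte rate = 32,000 × 2 × 1 = 64,000 bytes/s.
After 1.5:1 compression, effective rate ≈ 42666.67 bytes/s.
Capacity = 8 × 1,000,000,000 = 8,000,000,000 bytes.
8,000,000,000 / effective rate ≈ 187500 s → 187,500 seconds.

187,500 seconds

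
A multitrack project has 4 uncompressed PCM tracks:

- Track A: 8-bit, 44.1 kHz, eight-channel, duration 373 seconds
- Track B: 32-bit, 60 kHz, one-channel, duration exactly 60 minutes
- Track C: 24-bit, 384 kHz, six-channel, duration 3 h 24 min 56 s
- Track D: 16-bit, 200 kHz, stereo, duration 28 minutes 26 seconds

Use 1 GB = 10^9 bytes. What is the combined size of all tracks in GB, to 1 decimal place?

Track A: 44,100 × 373 × 1 × 8 = 131,594,400 bytes.
Track B: exactly 60 minutes = 3,600 s; 60,000 × 3,600 × 4 × 1 = 864,000,000 bytes.
Track C: 3 h 24 min 56 s = 12,296 s; 384,000 × 12,296 × 3 × 6 = 84,989,952,000 bytes.
Track D: 28 minutes 26 seconds = 1,706 s; 200,000 × 1,706 × 2 × 2 = 1,364,800,000 bytes.
Total = 87,350,346,400 bytes = 87.4 GB.

87.4 GB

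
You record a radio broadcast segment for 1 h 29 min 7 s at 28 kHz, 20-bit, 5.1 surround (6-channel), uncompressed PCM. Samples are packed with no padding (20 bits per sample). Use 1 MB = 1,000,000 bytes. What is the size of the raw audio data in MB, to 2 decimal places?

Duration = 1 h 29 min 7 s = 5,347 s.
Bits = 28,000 × 5,347 × 20 × 6 = 17,965,920,000 bits = 2,245,740,000 bytes.
2,245,740,000 / 1,000,000 = 2245.74 MB.

2245.74 MB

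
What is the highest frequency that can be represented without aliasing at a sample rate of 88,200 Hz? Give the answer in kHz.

44.1 kHz

Nyquist frequency = sample rate / 2 = 88,200 / 2 = 44.1 kHz.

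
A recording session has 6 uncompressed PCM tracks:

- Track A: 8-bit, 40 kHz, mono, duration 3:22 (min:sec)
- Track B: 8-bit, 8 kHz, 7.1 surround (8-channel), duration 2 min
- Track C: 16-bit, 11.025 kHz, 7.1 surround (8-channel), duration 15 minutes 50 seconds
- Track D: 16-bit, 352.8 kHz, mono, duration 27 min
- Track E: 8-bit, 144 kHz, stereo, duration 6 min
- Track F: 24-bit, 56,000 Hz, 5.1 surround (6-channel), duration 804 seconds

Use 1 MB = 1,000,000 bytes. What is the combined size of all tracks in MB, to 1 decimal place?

Track A: 3:22 (min:sec) = 202 s; 40,000 × 202 × 1 × 1 = 8,080,000 bytes.
Track B: 2 min = 120 s; 8,000 × 120 × 1 × 8 = 7,680,000 bytes.
Track C: 15 minutes 50 seconds = 950 s; 11,025 × 950 × 2 × 8 = 167,580,000 bytes.
Track D: 27 min = 1,620 s; 352,800 × 1,620 × 2 × 1 = 1,143,072,000 bytes.
Track E: 6 min = 360 s; 144,000 × 360 × 1 × 2 = 103,680,000 bytes.
Track F: 56,000 × 804 × 3 × 6 = 810,432,000 bytes.
Total = 2,240,524,000 bytes = 2240.5 MB.

2240.5 MB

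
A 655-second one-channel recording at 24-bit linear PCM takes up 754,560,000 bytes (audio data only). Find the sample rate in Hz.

Bytes = sample_rate × seconds × bytes_per_sample × channels.
sample_rate = 754,560,000 / (655 × 3 × 1) = 754,560,000 / 1,965 = 384,000 Hz.

384,000 Hz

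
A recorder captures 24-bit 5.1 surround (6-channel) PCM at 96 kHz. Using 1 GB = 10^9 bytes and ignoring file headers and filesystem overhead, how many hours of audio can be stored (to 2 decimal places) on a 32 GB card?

5.14 hours

Uncompressed byte rate = 96,000 × 3 × 6 = 1,728,000 bytes/s.
Capacity = 32 × 1,000,000,000 = 32,000,000,000 bytes.
32,000,000,000 / 1,728,000 ≈ 18518.52 s → 5.14 hours.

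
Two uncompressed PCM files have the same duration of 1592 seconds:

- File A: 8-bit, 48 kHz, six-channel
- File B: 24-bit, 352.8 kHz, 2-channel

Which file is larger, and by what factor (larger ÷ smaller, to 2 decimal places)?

File B, by a factor of 7.35

File A: 48,000 × 1 × 6 = 288,000 bytes/s.
File B: 352,800 × 3 × 2 = 2,116,800 bytes/s.
File B is larger; ratio = 3,369,945,600 / 458,496,000 = 7.35.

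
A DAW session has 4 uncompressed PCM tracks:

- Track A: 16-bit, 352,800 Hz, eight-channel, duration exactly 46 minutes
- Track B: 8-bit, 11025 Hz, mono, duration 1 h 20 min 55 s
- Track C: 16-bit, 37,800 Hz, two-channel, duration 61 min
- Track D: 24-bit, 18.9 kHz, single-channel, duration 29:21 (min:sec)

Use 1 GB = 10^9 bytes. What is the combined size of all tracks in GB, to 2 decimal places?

Track A: exactly 46 minutes = 2,760 s; 352,800 × 2,760 × 2 × 8 = 15,579,648,000 bytes.
Track B: 1 h 20 min 55 s = 4,855 s; 11,025 × 4,855 × 1 × 1 = 53,526,375 bytes.
Track C: 61 min = 3,660 s; 37,800 × 3,660 × 2 × 2 = 553,392,000 bytes.
Track D: 29:21 (min:sec) = 1,761 s; 18,900 × 1,761 × 3 × 1 = 99,848,700 bytes.
Total = 16,286,415,075 bytes = 16.29 GB.

16.29 GB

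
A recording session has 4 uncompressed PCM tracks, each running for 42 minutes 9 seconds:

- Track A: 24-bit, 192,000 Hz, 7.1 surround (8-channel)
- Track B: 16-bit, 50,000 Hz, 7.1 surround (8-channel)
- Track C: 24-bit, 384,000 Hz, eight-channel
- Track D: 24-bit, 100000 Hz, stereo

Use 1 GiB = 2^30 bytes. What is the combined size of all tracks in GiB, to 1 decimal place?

42 minutes 9 seconds = 2,529 s.
Track A: 192,000 × 2,529 × 3 × 8 = 11,653,632,000 bytes.
Track B: 50,000 × 2,529 × 2 × 8 = 2,023,200,000 bytes.
Track C: 384,000 × 2,529 × 3 × 8 = 23,307,264,000 bytes.
Track D: 100,000 × 2,529 × 3 × 2 = 1,517,400,000 bytes.
Total = 38,501,496,000 bytes = 35.9 GiB.

35.9 GiB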